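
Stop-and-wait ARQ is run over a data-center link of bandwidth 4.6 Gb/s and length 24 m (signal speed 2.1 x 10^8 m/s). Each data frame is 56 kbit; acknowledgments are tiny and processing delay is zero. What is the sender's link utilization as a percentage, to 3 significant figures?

t_tx = L/R = 56000/4600000000 = 1.21739e-05 s.
t_prop = 24/210000000 = 1.14286e-07 s; RTT = 2.28571e-07 s.
Cycle = t_tx + RTT = 1.24025e-05 s.
Utilization = t_tx / cycle = 1.21739e-05/1.24025e-05 = 98.2 %.

98.2 %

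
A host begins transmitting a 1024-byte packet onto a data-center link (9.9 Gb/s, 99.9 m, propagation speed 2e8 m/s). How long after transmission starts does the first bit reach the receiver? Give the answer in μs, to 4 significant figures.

0.4995 μs

First bit experiences only propagation delay: d/s = 99.9/200000000 = 0.4995 μs.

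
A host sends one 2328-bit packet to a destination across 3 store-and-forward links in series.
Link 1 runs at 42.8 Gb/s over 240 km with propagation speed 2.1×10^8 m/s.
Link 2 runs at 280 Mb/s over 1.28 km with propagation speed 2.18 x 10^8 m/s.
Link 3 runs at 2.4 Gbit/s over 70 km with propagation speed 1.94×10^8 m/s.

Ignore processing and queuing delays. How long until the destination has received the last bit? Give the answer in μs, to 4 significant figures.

Transmission delays (L/R per hop): 0.0543925, 8.31429, 0.97 μs; sum = 9.33868 μs.
Propagation delays (d/s per hop): 1142.86, 5.87156, 360.825 μs; sum = 1509.55 μs.
End-to-end = 1519 μs.

1519 μs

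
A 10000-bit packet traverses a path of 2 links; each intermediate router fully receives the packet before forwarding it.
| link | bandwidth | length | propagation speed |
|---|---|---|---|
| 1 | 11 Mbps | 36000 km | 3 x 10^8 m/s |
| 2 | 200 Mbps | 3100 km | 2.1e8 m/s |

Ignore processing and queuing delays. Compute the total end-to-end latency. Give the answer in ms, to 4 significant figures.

Transmission delays (L/R per hop): 0.909091, 0.05 ms; sum = 0.959091 ms.
Propagation delays (d/s per hop): 120, 14.7619 ms; sum = 134.762 ms.
End-to-end = 135.7 ms.

135.7 ms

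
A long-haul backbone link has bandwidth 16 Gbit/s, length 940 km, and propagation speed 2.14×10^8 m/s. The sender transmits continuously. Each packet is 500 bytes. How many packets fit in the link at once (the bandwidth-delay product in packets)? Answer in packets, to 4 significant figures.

Propagation delay = 940000 / 214000000 = 0.00439252 s.
BDP = R × t_prop = 16000000000 × 0.00439252 = 70280400 bits.
In packets of 4000 bits: 17570 packets.

17570 packets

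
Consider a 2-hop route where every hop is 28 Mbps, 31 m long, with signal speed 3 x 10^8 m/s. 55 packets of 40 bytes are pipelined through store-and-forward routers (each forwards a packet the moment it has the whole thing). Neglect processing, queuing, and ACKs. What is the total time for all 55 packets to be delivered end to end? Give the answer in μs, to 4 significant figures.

Per-hop transmission t_tx = L/R = 320/28000000 = 11.4286 μs.
Per-hop propagation t_prop = 31/300000000 = 0.103333 μs.
Pipeline fill: first packet needs 2·t_tx to clear all hops; remaining 54 packets each add one t_tx.
Total = (2+55-1)·t_tx + 2·t_prop = 56·11.4286 + 2·0.103333 = 640.2 μs.

640.2 μs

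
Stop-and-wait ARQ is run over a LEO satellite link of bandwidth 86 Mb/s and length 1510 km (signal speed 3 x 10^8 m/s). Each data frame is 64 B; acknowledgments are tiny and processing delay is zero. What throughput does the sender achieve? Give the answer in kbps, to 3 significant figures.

t_tx = L/R = 512/86000000 = 5.95349e-06 s.
t_prop = 1510000/300000000 = 0.00503333 s; RTT = 0.0100667 s.
Cycle = t_tx + RTT = 0.0100726 s.
Throughput = L / cycle = 512 / 0.0100726 = 50.8 kbps.

50.8 kbps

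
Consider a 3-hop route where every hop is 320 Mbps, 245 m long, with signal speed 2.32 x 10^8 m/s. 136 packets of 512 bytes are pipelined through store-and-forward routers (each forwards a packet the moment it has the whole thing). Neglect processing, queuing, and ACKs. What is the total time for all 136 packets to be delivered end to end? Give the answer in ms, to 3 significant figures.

1.77 ms

Per-hop transmission t_tx = L/R = 4096/320000000 = 0.0128 ms.
Per-hop propagation t_prop = 245/2.32e+08 = 0.00105603 ms.
Pipeline fill: first packet needs 3·t_tx to clear all hops; remaining 135 packets each add one t_tx.
Total = (3+136-1)·t_tx + 3·t_prop = 138·0.0128 + 3·0.00105603 = 1.77 ms.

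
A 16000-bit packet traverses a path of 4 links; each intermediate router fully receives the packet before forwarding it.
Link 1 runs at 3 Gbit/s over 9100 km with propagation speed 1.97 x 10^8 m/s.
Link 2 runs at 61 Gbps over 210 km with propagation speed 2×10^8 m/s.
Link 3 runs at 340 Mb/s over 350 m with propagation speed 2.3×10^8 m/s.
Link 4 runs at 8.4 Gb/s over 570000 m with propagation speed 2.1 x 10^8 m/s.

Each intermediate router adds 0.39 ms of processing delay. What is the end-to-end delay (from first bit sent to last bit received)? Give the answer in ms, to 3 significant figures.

51.2 ms

Transmission delays (L/R per hop): 0.00533333, 0.000262295, 0.0470588, 0.00190476 ms; sum = 0.0545592 ms.
Propagation delays (d/s per hop): 46.1929, 1.05, 0.00152174, 2.71429 ms; sum = 49.9587 ms.
Processing at 3 router(s): 3 × 0.39 ms = 1.17 ms.
End-to-end = 51.2 ms.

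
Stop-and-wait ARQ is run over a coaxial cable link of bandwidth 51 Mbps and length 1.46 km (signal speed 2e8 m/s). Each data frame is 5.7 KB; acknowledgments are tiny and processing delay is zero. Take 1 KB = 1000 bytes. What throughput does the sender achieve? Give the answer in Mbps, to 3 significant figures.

50.2 Mbps

t_tx = L/R = 45600/51000000 = 0.000894118 s.
t_prop = 1460/200000000 = 7.3e-06 s; RTT = 1.46e-05 s.
Cycle = t_tx + RTT = 0.000908718 s.
Throughput = L / cycle = 45600 / 0.000908718 = 50.2 Mbps.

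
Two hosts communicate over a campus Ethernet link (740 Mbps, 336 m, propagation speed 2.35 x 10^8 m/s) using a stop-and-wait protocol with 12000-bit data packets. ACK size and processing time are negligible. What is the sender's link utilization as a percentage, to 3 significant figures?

85.0 %

t_tx = L/R = 12000/740000000 = 1.62162e-05 s.
t_prop = 336/235000000 = 1.42979e-06 s; RTT = 2.85957e-06 s.
Cycle = t_tx + RTT = 1.90758e-05 s.
Utilization = t_tx / cycle = 1.62162e-05/1.90758e-05 = 85.0 %.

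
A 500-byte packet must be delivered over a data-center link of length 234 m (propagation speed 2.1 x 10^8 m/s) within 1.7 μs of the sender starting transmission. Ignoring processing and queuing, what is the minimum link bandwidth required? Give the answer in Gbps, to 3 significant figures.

L = 4000 bits.
Propagation delay = 234 / 210000000 = 1.11429 μs.
Transmission budget = 1.7 − 1.11429 = 0.585714 μs.
R ≥ L / t_tx = 4000 bits / 5.85714e-07 s = 6.83 Gbps.

6.83 Gbps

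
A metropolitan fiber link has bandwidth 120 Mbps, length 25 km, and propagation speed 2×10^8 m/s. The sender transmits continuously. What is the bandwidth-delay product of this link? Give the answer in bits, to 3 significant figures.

15000 bits

Propagation delay = 25000 / 200000000 = 0.000125 s.
BDP = R × t_prop = 120000000 × 0.000125 = 15000 bits.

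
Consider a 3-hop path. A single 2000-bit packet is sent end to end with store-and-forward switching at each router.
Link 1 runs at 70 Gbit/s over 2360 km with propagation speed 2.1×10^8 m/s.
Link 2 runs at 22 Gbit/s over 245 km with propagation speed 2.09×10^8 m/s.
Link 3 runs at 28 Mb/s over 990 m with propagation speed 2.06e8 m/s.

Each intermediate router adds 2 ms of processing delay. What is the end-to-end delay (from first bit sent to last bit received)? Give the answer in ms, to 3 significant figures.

16.5 ms

Transmission delays (L/R per hop): 2.85714e-05, 9.09091e-05, 0.0714286 ms; sum = 0.0715481 ms.
Propagation delays (d/s per hop): 11.2381, 1.17225, 0.00480583 ms; sum = 12.4151 ms.
Processing at 2 router(s): 2 × 2 ms = 4 ms.
End-to-end = 16.5 ms.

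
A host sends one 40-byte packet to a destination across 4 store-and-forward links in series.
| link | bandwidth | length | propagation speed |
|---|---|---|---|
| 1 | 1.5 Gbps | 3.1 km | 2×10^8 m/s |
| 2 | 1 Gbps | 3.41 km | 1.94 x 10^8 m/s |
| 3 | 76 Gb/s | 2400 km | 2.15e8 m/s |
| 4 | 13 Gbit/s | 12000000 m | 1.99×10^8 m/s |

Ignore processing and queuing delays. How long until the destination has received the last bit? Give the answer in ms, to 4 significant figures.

L = 40 × 8 = 320 bits.
Transmission delays (L/R per hop): 0.000213333, 0.00032, 4.21053e-06, 2.46154e-05 ms; sum = 0.000562159 ms.
Propagation delays (d/s per hop): 0.0155, 0.0175773, 11.1628, 60.3015 ms; sum = 71.4974 ms.
End-to-end = 71.50 ms.

71.50 ms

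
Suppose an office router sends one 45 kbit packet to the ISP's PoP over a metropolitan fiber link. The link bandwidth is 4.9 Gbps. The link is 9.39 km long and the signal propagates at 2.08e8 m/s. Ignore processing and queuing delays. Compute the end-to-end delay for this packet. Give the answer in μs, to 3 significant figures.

L = 45000 bits.
Transmission delay = L/R = 45000 / 4900000000 = 9.18367 μs.
Propagation delay = d/s = 9390 m / 208000000 m/s = 45.1442 μs.
Total = 54.3 μs.

54.3 μs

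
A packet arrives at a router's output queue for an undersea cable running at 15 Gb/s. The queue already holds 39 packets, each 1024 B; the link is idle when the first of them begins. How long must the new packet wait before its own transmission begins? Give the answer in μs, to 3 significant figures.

21.3 μs

Each queued packet: L/R = 8192/15000000000 = 0.546133 μs.
39 queued → 21.2992 μs.
Queuing delay = 21.3 μs.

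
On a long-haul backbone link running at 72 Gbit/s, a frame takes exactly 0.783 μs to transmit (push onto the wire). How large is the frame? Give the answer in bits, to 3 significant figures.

L = R × t_tx = 72000000000 b/s × 7.83e-07 s = 56376 bits.

56400 bits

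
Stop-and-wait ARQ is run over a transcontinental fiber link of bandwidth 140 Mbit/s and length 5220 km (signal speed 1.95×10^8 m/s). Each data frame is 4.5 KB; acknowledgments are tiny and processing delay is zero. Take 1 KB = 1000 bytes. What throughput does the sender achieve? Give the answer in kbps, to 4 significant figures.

669.2 kbps

t_tx = L/R = 36000/140000000 = 0.000257143 s.
t_prop = 5220000/195000000 = 0.0267692 s; RTT = 0.0535385 s.
Cycle = t_tx + RTT = 0.0537956 s.
Throughput = L / cycle = 36000 / 0.0537956 = 669.2 kbps.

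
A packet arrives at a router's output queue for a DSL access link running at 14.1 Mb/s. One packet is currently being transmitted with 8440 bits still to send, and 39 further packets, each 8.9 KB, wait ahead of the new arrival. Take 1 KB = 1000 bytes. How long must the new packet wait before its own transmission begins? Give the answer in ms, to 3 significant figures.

Each queued packet: L/R = 71200/14100000 = 5.04965 ms.
39 queued → 196.936 ms.
Plus remaining 8440 bits of current packet: 0.598582 ms.
Queuing delay = 198 ms.

198 ms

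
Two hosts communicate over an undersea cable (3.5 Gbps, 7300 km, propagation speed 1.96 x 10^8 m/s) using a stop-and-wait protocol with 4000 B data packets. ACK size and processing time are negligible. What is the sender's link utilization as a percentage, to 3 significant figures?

0.0123 %

t_tx = L/R = 32000/3500000000 = 9.14286e-06 s.
t_prop = 7300000/196000000 = 0.0372449 s; RTT = 0.0744898 s.
Cycle = t_tx + RTT = 0.0744989 s.
Utilization = t_tx / cycle = 9.14286e-06/0.0744989 = 0.0123 %.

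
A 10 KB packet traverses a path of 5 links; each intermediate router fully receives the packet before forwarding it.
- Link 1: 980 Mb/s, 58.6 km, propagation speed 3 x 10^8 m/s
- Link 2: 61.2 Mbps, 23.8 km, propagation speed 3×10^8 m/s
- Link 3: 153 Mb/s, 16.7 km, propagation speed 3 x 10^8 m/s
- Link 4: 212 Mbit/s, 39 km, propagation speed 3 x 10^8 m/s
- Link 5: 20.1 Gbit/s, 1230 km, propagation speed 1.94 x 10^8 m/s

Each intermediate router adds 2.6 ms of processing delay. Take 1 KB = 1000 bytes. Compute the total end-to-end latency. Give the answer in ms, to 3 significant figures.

19.5 ms

L = 80000 bits.
Transmission delays (L/R per hop): 0.0816327, 1.30719, 0.522876, 0.377358, 0.0039801 ms; sum = 2.29304 ms.
Propagation delays (d/s per hop): 0.195333, 0.0793333, 0.0556667, 0.13, 6.34021 ms; sum = 6.80054 ms.
Processing at 4 router(s): 4 × 2.6 ms = 10.4 ms.
End-to-end = 19.5 ms.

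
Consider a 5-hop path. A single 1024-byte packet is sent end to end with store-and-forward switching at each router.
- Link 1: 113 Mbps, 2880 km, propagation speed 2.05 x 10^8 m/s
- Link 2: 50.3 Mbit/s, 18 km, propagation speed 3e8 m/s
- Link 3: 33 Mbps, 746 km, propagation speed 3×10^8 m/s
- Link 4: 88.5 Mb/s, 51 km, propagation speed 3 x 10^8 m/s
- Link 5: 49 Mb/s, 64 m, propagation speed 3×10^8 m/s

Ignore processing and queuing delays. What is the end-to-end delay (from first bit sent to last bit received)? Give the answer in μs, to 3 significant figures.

L = 1024 × 8 = 8192 bits.
Transmission delays (L/R per hop): 72.4956, 162.863, 248.242, 92.565, 167.184 μs; sum = 743.349 μs.
Propagation delays (d/s per hop): 14048.8, 60, 2486.67, 170, 0.213333 μs; sum = 16765.7 μs.
End-to-end = 17500 μs.

17500 μs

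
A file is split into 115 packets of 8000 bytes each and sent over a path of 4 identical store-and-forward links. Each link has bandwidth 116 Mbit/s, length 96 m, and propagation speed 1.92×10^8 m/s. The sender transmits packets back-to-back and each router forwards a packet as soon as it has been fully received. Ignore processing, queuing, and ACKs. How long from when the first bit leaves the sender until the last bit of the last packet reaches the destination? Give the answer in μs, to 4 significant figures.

65110 μs

Per-hop transmission t_tx = L/R = 64000/116000000 = 551.724 μs.
Per-hop propagation t_prop = 96/192000000 = 0.5 μs.
Pipeline fill: first packet needs 4·t_tx to clear all hops; remaining 114 packets each add one t_tx.
Total = (4+115-1)·t_tx + 4·t_prop = 118·551.724 + 4·0.5 = 65110 μs.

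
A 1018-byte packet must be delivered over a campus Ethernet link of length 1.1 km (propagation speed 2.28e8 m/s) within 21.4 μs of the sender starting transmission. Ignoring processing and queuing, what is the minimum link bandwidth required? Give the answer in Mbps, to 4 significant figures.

491.3 Mbps

L = 8144 bits.
Propagation delay = 1100 / 2.28e+08 = 4.82456 μs.
Transmission budget = 21.4 − 4.82456 = 16.5754 μs.
R ≥ L / t_tx = 8144 bits / 1.65754e-05 s = 491.3 Mbps.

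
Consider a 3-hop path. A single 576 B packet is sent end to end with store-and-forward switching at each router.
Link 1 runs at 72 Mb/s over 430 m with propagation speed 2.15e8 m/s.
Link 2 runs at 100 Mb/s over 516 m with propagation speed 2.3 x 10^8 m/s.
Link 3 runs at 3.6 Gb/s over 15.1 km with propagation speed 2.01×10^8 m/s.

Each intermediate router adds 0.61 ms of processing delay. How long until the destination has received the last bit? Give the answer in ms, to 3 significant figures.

L = 576 × 8 = 4608 bits.
Transmission delays (L/R per hop): 0.064, 0.04608, 0.00128 ms; sum = 0.11136 ms.
Propagation delays (d/s per hop): 0.002, 0.00224348, 0.0751244 ms; sum = 0.0793679 ms.
Processing at 2 router(s): 2 × 0.61 ms = 1.22 ms.
End-to-end = 1.41 ms.

1.41 ms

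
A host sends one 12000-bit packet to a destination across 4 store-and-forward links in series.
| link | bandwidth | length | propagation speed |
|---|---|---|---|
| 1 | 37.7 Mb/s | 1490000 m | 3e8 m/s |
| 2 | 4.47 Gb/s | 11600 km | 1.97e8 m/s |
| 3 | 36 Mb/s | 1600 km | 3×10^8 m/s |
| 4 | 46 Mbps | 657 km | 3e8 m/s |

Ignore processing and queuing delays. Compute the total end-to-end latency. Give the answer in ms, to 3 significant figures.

72.3 ms

Transmission delays (L/R per hop): 0.318302, 0.00268456, 0.333333, 0.26087 ms; sum = 0.91519 ms.
Propagation delays (d/s per hop): 4.96667, 58.8832, 5.33333, 2.19 ms; sum = 71.3732 ms.
End-to-end = 72.3 ms.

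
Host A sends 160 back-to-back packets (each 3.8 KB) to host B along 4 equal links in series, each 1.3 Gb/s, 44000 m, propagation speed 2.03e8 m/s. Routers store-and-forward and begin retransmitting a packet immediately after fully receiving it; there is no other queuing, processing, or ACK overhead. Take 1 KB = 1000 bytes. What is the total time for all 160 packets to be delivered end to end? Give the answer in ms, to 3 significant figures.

4.68 ms

Per-hop transmission t_tx = L/R = 30400/1300000000 = 0.0233846 ms.
Per-hop propagation t_prop = 44000/2.03e+08 = 0.216749 ms.
Pipeline fill: first packet needs 4·t_tx to clear all hops; remaining 159 packets each add one t_tx.
Total = (4+160-1)·t_tx + 4·t_prop = 163·0.0233846 + 4·0.216749 = 4.68 ms.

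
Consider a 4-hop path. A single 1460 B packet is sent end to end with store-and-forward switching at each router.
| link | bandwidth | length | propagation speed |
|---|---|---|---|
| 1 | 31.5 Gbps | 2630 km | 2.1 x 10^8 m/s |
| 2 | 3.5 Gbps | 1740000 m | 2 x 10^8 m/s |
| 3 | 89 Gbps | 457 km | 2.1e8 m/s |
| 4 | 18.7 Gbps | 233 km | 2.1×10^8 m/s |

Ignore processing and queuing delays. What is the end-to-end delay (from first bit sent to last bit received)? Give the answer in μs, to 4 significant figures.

24510 μs

L = 1460 × 8 = 11680 bits.
Transmission delays (L/R per hop): 0.370794, 3.33714, 0.131236, 0.624599 μs; sum = 4.46377 μs.
Propagation delays (d/s per hop): 12523.8, 8700, 2176.19, 1109.52 μs; sum = 24509.5 μs.
End-to-end = 24510 μs.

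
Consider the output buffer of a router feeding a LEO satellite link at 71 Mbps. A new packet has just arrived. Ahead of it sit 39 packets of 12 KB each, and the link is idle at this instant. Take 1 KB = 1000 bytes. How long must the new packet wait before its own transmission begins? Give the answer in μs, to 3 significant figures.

52700 μs

Each queued packet: L/R = 96000/71000000 = 1352.11 μs.
39 queued → 52732.4 μs.
Queuing delay = 52700 μs.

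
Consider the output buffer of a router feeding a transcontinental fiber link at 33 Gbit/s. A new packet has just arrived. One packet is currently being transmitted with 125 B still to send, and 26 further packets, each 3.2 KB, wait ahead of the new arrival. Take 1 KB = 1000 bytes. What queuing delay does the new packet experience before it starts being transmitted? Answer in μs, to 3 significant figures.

20.2 μs

Each queued packet: L/R = 25600/33000000000 = 0.775758 μs.
26 queued → 20.1697 μs.
Plus remaining 1000 bits of current packet: 0.030303 μs.
Queuing delay = 20.2 μs.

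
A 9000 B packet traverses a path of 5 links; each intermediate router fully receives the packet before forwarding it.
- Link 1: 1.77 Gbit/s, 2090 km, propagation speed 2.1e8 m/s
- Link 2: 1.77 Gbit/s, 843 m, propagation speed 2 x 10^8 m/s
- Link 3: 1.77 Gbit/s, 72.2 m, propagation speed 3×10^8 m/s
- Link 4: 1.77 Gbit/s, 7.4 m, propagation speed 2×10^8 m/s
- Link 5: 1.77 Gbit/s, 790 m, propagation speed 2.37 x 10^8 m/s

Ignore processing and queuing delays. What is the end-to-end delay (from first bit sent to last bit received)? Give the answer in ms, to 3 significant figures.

L = 9000 × 8 = 72000 bits.
Transmission delay per hop = L/R = 72000/1770000000 = 0.040678 ms; 5 hops → 0.20339 ms.
Propagation delays (d/s per hop): 9.95238, 0.004215, 0.000240667, 3.7e-05, 0.00333333 ms; sum = 9.96021 ms.
End-to-end = 10.2 ms.

10.2 ms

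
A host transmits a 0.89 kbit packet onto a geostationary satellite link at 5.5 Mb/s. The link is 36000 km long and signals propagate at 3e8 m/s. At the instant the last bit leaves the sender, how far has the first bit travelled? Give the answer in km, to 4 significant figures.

t_tx = L/R = 890/5500000 = 0.000161818 s.
Distance = s × t_tx = 300000000 × 0.000161818 = 48.55 km.

48.55 km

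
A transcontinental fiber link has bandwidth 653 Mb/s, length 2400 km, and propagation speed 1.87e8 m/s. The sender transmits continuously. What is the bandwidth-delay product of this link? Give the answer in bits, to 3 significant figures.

Propagation delay = 2400000 / 187000000 = 0.0128342 s.
BDP = R × t_prop = 653000000 × 0.0128342 = 8380750 bits.

8380000 bits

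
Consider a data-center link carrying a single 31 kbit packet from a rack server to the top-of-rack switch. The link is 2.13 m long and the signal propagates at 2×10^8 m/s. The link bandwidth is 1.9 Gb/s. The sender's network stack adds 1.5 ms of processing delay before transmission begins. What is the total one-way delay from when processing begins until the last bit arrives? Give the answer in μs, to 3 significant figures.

L = 31000 bits.
Transmission delay = L/R = 31000 / 1900000000 = 16.3158 μs.
Propagation delay = d/s = 2.13 m / 200000000 m/s = 0.01065 μs.
Plus processing delay 1.5 ms = 1500 μs.
Total = 1520 μs.

1520 μs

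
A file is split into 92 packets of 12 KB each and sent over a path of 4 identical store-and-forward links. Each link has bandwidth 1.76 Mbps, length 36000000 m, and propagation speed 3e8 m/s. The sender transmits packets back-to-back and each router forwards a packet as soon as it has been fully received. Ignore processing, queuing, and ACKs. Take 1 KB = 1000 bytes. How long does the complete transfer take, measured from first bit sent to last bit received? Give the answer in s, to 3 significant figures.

5.66 s

Per-hop transmission t_tx = L/R = 96000/1760000 = 0.0545455 s.
Per-hop propagation t_prop = 36000000/300000000 = 0.12 s.
Pipeline fill: first packet needs 4·t_tx to clear all hops; remaining 91 packets each add one t_tx.
Total = (4+92-1)·t_tx + 4·t_prop = 95·0.0545455 + 4·0.12 = 5.66 s.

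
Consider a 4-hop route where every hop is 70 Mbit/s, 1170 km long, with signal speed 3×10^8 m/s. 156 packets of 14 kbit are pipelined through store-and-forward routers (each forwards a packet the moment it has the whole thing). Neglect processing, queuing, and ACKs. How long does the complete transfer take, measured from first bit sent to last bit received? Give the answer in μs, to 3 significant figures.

47400 μs

Per-hop transmission t_tx = L/R = 14000/70000000 = 200 μs.
Per-hop propagation t_prop = 1170000/300000000 = 3900 μs.
Pipeline fill: first packet needs 4·t_tx to clear all hops; remaining 155 packets each add one t_tx.
Total = (4+156-1)·t_tx + 4·t_prop = 159·200 + 4·3900 = 47400 μs.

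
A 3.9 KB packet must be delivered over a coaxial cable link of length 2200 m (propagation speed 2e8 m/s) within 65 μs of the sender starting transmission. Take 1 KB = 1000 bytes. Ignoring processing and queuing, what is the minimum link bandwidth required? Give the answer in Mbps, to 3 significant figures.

578 Mbps

L = 31200 bits.
Propagation delay = 2200 / 200000000 = 11 μs.
Transmission budget = 65 − 11 = 54 μs.
R ≥ L / t_tx = 31200 bits / 5.4e-05 s = 578 Mbps.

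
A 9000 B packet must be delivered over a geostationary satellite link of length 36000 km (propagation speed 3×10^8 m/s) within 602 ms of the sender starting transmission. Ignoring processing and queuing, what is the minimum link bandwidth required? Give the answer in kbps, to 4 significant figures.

149.4 kbps

L = 72000 bits.
Propagation delay = 36000000 / 300000000 = 120 ms.
Transmission budget = 602 − 120 = 482 ms.
R ≥ L / t_tx = 72000 bits / 0.482 s = 149.4 kbps.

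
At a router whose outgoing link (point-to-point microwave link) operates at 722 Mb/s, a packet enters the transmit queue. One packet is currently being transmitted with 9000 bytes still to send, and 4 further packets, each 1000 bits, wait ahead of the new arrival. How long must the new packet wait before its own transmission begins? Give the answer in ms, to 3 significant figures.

Each queued packet: L/R = 1000/722000000 = 0.00138504 ms.
4 queued → 0.00554017 ms.
Plus remaining 72000 bits of current packet: 0.099723 ms.
Queuing delay = 0.105 ms.

0.105 ms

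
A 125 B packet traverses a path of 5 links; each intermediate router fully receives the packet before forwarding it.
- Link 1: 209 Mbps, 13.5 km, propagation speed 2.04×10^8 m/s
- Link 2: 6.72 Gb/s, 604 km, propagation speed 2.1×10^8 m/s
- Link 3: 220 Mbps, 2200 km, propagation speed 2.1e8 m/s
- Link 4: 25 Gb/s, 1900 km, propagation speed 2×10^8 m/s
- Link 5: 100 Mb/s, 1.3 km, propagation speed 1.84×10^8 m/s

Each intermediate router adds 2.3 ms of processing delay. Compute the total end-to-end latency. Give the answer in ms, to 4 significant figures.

L = 125 × 8 = 1000 bits.
Transmission delays (L/R per hop): 0.00478469, 0.00014881, 0.00454545, 4e-05, 0.01 ms; sum = 0.019519 ms.
Propagation delays (d/s per hop): 0.0661765, 2.87619, 10.4762, 9.5, 0.00706522 ms; sum = 22.9256 ms.
Processing at 4 router(s): 4 × 2.3 ms = 9.2 ms.
End-to-end = 32.15 ms.

32.15 ms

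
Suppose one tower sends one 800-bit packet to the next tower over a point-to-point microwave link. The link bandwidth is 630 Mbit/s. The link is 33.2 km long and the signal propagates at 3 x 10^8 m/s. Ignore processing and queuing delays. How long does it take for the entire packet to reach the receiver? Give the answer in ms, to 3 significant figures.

0.112 ms

Transmission delay = L/R = 800 / 630000000 = 0.00126984 ms.
Propagation delay = d/s = 33200 m / 300000000 m/s = 0.110667 ms.
Total = 0.112 ms.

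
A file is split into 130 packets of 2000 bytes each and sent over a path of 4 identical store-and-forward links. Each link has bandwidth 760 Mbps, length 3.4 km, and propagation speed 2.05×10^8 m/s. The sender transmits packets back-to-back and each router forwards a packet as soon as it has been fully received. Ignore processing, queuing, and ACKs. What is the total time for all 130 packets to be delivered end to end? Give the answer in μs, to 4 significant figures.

2866 μs

Per-hop transmission t_tx = L/R = 16000/760000000 = 21.0526 μs.
Per-hop propagation t_prop = 3400/2.05e+08 = 16.5854 μs.
Pipeline fill: first packet needs 4·t_tx to clear all hops; remaining 129 packets each add one t_tx.
Total = (4+130-1)·t_tx + 4·t_prop = 133·21.0526 + 4·16.5854 = 2866 μs.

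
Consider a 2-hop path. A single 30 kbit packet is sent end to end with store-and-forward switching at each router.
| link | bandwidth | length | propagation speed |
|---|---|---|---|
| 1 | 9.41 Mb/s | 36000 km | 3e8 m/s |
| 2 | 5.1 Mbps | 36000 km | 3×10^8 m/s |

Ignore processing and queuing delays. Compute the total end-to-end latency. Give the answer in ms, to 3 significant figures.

249 ms

L = 30000 bits.
Transmission delays (L/R per hop): 3.1881, 5.88235 ms; sum = 9.07045 ms.
Propagation delays (d/s per hop): 120, 120 ms; sum = 240 ms.
End-to-end = 249 ms.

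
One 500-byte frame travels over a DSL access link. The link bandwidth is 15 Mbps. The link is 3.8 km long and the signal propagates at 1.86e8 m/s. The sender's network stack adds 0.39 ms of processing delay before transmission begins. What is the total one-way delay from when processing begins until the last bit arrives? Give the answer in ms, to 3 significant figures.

L = 500 × 8 = 4000 bits.
Transmission delay = L/R = 4000 / 15000000 = 0.266667 ms.
Propagation delay = d/s = 3800 m / 186000000 m/s = 0.0204301 ms.
Plus processing delay 0.39 ms = 0.39 ms.
Total = 0.677 ms.

0.677 ms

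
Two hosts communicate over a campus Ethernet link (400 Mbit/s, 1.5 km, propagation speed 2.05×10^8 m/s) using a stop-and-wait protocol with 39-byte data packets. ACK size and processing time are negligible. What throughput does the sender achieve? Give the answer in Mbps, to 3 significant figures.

20.2 Mbps

t_tx = L/R = 312/400000000 = 7.8e-07 s.
t_prop = 1500/2.05e+08 = 7.31707e-06 s; RTT = 1.46341e-05 s.
Cycle = t_tx + RTT = 1.54141e-05 s.
Throughput = L / cycle = 312 / 1.54141e-05 = 20.2 Mbps.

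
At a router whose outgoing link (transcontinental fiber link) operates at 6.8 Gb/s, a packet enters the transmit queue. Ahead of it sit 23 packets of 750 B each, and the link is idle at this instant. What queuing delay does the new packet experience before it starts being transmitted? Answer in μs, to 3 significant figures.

20.3 μs

Each queued packet: L/R = 6000/6800000000 = 0.882353 μs.
23 queued → 20.2941 μs.
Queuing delay = 20.3 μs.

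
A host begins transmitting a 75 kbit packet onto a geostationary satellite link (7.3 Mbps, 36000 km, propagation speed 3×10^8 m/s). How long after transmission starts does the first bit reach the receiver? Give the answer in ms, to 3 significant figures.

First bit experiences only propagation delay: d/s = 36000000/300000000 = 120 ms.

120 ms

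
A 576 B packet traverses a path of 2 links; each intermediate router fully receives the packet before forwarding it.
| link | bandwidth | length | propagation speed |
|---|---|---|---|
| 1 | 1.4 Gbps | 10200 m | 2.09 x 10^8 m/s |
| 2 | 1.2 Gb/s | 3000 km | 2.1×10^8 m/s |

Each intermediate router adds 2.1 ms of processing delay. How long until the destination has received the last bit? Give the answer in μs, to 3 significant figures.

16400 μs

L = 576 × 8 = 4608 bits.
Transmission delays (L/R per hop): 3.29143, 3.84 μs; sum = 7.13143 μs.
Propagation delays (d/s per hop): 48.8038, 14285.7 μs; sum = 14334.5 μs.
Processing at 1 router(s): 1 × 2.1 ms = 2100 μs.
End-to-end = 16400 μs.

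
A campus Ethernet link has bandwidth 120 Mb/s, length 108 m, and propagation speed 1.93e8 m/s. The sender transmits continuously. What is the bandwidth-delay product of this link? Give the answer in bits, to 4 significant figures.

Propagation delay = 108 / 193000000 = 5.59585e-07 s.
BDP = R × t_prop = 120000000 × 5.59585e-07 = 67.1503 bits.

67.15 bits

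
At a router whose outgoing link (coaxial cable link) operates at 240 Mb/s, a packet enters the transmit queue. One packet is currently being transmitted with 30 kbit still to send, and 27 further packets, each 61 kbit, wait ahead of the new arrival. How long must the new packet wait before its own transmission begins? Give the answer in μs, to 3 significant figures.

Each queued packet: L/R = 61000/240000000 = 254.167 μs.
27 queued → 6862.5 μs.
Plus remaining 30000 bits of current packet: 125 μs.
Queuing delay = 6990 μs.

6990 μs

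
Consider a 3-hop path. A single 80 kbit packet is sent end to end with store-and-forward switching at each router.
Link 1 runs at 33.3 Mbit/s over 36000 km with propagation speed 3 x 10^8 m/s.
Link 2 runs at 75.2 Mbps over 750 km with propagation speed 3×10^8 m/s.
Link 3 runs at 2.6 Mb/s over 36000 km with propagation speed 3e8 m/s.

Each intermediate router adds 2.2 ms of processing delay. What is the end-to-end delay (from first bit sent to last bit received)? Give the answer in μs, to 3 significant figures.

281000 μs

L = 80000 bits.
Transmission delays (L/R per hop): 2402.4, 1063.83, 30769.2 μs; sum = 34235.5 μs.
Propagation delays (d/s per hop): 120000, 2500, 120000 μs; sum = 242500 μs.
Processing at 2 router(s): 2 × 2.2 ms = 4400 μs.
End-to-end = 281000 μs.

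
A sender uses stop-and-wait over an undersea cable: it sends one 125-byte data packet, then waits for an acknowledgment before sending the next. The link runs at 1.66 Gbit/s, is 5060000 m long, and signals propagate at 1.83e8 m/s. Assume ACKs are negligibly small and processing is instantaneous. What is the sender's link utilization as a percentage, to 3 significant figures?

0.00109 %

t_tx = L/R = 1000/1660000000 = 6.0241e-07 s.
t_prop = 5060000/183000000 = 0.0276503 s; RTT = 0.0553005 s.
Cycle = t_tx + RTT = 0.0553011 s.
Utilization = t_tx / cycle = 6.0241e-07/0.0553011 = 0.00109 %.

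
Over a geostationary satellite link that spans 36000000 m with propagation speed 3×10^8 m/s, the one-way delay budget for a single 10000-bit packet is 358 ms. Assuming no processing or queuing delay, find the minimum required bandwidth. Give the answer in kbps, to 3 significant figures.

42.0 kbps

Propagation delay = 36000000 / 300000000 = 120 ms.
Transmission budget = 358 − 120 = 238 ms.
R ≥ L / t_tx = 10000 bits / 0.238 s = 42.0 kbps.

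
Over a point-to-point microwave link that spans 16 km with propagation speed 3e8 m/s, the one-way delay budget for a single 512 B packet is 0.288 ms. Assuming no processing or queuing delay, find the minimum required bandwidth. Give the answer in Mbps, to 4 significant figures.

L = 4096 bits.
Propagation delay = 16000 / 300000000 = 0.0533333 ms.
Transmission budget = 0.288 − 0.0533333 = 0.234667 ms.
R ≥ L / t_tx = 4096 bits / 0.000234667 s = 17.45 Mbps.

17.45 Mbps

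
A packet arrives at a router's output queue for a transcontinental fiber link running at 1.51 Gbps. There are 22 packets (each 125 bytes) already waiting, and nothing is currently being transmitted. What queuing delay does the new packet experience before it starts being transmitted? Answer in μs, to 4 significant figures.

14.57 μs

Each queued packet: L/R = 1000/1510000000 = 0.662252 μs.
22 queued → 14.5695 μs.
Queuing delay = 14.57 μs.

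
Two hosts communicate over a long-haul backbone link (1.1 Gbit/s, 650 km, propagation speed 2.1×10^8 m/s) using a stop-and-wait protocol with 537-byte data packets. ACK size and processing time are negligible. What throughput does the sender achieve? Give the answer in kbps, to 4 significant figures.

693.5 kbps

t_tx = L/R = 4296/1100000000 = 3.90545e-06 s.
t_prop = 650000/210000000 = 0.00309524 s; RTT = 0.00619048 s.
Cycle = t_tx + RTT = 0.00619438 s.
Throughput = L / cycle = 4296 / 0.00619438 = 693.5 kbps.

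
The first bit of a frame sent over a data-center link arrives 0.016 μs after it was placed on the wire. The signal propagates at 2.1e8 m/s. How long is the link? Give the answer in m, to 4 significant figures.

3.360 m

d = s × t_prop = 210000000 × 1.6e-08 = 3.360 m.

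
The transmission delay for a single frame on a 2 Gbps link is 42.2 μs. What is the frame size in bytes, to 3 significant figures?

10600 bytes

L = R × t_tx = 2000000000 b/s × 4.22e-05 s = 84400 bits.
In bytes: 84400 / 8 = 10600 bytes.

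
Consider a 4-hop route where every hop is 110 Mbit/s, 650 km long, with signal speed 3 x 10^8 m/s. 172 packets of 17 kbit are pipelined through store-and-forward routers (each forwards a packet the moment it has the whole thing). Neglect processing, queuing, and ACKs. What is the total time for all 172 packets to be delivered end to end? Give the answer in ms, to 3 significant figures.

35.7 ms

Per-hop transmission t_tx = L/R = 17000/110000000 = 0.154545 ms.
Per-hop propagation t_prop = 650000/300000000 = 2.16667 ms.
Pipeline fill: first packet needs 4·t_tx to clear all hops; remaining 171 packets each add one t_tx.
Total = (4+172-1)·t_tx + 4·t_prop = 175·0.154545 + 4·2.16667 = 35.7 ms.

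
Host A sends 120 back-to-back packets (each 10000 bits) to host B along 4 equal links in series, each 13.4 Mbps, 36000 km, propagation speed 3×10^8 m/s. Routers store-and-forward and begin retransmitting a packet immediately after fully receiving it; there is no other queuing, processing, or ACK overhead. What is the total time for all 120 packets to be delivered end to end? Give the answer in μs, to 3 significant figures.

572000 μs

Per-hop transmission t_tx = L/R = 10000/13400000 = 746.269 μs.
Per-hop propagation t_prop = 36000000/300000000 = 120000 μs.
Pipeline fill: first packet needs 4·t_tx to clear all hops; remaining 119 packets each add one t_tx.
Total = (4+120-1)·t_tx + 4·t_prop = 123·746.269 + 4·120000 = 572000 μs.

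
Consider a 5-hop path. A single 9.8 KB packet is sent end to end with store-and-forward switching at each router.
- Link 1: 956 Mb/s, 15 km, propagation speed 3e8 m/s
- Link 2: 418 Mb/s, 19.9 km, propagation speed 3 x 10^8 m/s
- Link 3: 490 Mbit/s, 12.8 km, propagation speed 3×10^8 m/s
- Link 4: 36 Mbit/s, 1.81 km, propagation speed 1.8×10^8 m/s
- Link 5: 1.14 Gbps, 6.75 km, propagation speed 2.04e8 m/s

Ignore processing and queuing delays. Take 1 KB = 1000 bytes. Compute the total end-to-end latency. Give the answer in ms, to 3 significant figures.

L = 78400 bits.
Transmission delays (L/R per hop): 0.0820084, 0.18756, 0.16, 2.17778, 0.0687719 ms; sum = 2.67612 ms.
Propagation delays (d/s per hop): 0.05, 0.0663333, 0.0426667, 0.0100556, 0.0330882 ms; sum = 0.202144 ms.
End-to-end = 2.88 ms.

2.88 ms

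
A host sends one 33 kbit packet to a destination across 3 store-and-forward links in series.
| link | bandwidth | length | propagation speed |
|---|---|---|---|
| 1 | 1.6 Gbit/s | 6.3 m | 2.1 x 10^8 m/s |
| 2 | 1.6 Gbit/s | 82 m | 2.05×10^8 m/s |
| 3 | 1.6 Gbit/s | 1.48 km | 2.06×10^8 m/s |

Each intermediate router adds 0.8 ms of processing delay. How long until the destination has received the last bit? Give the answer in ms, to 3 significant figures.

1.67 ms

L = 33000 bits.
Transmission delay per hop = L/R = 33000/1600000000 = 0.020625 ms; 3 hops → 0.061875 ms.
Propagation delays (d/s per hop): 3e-05, 0.0004, 0.00718447 ms; sum = 0.00761447 ms.
Processing at 2 router(s): 2 × 0.8 ms = 1.6 ms.
End-to-end = 1.67 ms.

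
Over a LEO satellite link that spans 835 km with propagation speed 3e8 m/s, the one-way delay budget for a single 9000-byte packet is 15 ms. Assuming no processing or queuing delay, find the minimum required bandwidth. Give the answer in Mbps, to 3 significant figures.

5.89 Mbps

L = 72000 bits.
Propagation delay = 835000 / 300000000 = 2.78333 ms.
Transmission budget = 15 − 2.78333 = 12.2167 ms.
R ≥ L / t_tx = 72000 bits / 0.0122167 s = 5.89 Mbps.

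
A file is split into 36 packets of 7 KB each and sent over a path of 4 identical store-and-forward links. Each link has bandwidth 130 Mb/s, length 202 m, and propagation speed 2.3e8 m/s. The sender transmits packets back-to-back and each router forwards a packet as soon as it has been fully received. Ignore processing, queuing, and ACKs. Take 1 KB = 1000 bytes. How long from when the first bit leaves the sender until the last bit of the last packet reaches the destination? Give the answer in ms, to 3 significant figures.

Per-hop transmission t_tx = L/R = 56000/130000000 = 0.430769 ms.
Per-hop propagation t_prop = 202/2.3e+08 = 0.000878261 ms.
Pipeline fill: first packet needs 4·t_tx to clear all hops; remaining 35 packets each add one t_tx.
Total = (4+36-1)·t_tx + 4·t_prop = 39·0.430769 + 4·0.000878261 = 16.8 ms.

16.8 ms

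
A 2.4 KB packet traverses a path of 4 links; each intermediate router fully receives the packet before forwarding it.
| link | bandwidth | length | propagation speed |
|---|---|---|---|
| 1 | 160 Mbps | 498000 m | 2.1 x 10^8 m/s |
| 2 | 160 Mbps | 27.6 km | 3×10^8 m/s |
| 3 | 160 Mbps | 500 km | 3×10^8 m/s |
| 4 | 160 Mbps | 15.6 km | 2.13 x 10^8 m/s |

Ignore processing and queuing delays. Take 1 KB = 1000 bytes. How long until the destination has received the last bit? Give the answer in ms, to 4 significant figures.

4.683 ms

L = 19200 bits.
Transmission delay per hop = L/R = 19200/160000000 = 0.12 ms; 4 hops → 0.48 ms.
Propagation delays (d/s per hop): 2.37143, 0.092, 1.66667, 0.0732394 ms; sum = 4.20333 ms.
End-to-end = 4.683 ms.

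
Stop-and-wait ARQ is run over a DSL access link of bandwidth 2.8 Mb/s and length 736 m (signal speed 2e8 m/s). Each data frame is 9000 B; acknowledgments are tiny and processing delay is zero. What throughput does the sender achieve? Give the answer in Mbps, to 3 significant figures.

2.80 Mbps

t_tx = L/R = 72000/2800000 = 0.0257143 s.
t_prop = 736/200000000 = 3.68e-06 s; RTT = 7.36e-06 s.
Cycle = t_tx + RTT = 0.0257216 s.
Throughput = L / cycle = 72000 / 0.0257216 = 2.80 Mbps.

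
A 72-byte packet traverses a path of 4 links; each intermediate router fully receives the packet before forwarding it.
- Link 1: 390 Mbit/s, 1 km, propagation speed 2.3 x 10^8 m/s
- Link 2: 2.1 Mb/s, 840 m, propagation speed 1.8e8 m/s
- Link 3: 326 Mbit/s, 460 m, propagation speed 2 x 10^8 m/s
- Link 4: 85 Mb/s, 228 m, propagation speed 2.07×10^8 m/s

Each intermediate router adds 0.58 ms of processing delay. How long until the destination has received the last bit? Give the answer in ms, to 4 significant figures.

L = 72 × 8 = 576 bits.
Transmission delays (L/R per hop): 0.00147692, 0.274286, 0.00176687, 0.00677647 ms; sum = 0.284306 ms.
Propagation delays (d/s per hop): 0.00434783, 0.00466667, 0.0023, 0.00110145 ms; sum = 0.0124159 ms.
Processing at 3 router(s): 3 × 0.58 ms = 1.74 ms.
End-to-end = 2.037 ms.

2.037 ms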